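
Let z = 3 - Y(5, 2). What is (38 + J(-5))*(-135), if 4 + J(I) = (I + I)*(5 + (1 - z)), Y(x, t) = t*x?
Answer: 12960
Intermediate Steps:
z = -7 (z = 3 - 2*5 = 3 - 1*10 = 3 - 10 = -7)
J(I) = -4 + 26*I (J(I) = -4 + (I + I)*(5 + (1 - 1*(-7))) = -4 + (2*I)*(5 + (1 + 7)) = -4 + (2*I)*(5 + 8) = -4 + (2*I)*13 = -4 + 26*I)
(38 + J(-5))*(-135) = (38 + (-4 + 26*(-5)))*(-135) = (38 + (-4 - 130))*(-135) = (38 - 134)*(-135) = -96*(-135) = 12960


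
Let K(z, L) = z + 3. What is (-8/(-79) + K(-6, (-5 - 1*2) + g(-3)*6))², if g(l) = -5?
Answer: 52441/6241 ≈ 8.4027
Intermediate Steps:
K(z, L) = 3 + z
(-8/(-79) + K(-6, (-5 - 1*2) + g(-3)*6))² = (-8/(-79) + (3 - 6))² = (-8*(-1/79) - 3)² = (8/79 - 3)² = (-229/79)² = 52441/6241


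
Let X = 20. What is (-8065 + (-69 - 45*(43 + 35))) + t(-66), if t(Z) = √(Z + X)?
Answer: -11644 + I*√46 ≈ -11644.0 + 6.7823*I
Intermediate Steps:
t(Z) = √(20 + Z) (t(Z) = √(Z + 20) = √(20 + Z))
(-8065 + (-69 - 45*(43 + 35))) + t(-66) = (-8065 + (-69 - 45*(43 + 35))) + √(20 - 66) = (-8065 + (-69 - 45*78)) + √(-46) = (-8065 + (-69 - 3510)) + I*√46 = (-8065 - 3579) + I*√46 = -11644 + I*√46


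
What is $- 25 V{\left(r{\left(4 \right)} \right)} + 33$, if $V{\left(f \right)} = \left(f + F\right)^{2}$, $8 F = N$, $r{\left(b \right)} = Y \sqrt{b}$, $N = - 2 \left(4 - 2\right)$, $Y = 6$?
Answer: $- \frac{13093}{4} \approx -3273.3$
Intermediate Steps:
$N = -4$ ($N = \left(-2\right) 2 = -4$)
$r{\left(b \right)} = 6 \sqrt{b}$
$F = - \frac{1}{2}$ ($F = \frac{1}{8} \left(-4\right) = - \frac{1}{2} \approx -0.5$)
$V{\left(f \right)} = \left(- \frac{1}{2} + f\right)^{2}$ ($V{\left(f \right)} = \left(f - \frac{1}{2}\right)^{2} = \left(- \frac{1}{2} + f\right)^{2}$)
$- 25 V{\left(r{\left(4 \right)} \right)} + 33 = - 25 \frac{\left(-1 + 2 \cdot 6 \sqrt{4}\right)^{2}}{4} + 33 = - 25 \frac{\left(-1 + 2 \cdot 6 \cdot 2\right)^{2}}{4} + 33 = - 25 \frac{\left(-1 + 2 \cdot 12\right)^{2}}{4} + 33 = - 25 \frac{\left(-1 + 24\right)^{2}}{4} + 33 = - 25 \frac{23^{2}}{4} + 33 = - 25 \cdot \frac{1}{4} \cdot 529 + 33 = \left(-25\right) \frac{529}{4} + 33 = - \frac{13225}{4} + 33 = - \frac{13093}{4}$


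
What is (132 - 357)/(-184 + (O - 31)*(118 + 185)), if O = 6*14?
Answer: -9/635 ≈ -0.014173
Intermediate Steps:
O = 84
(132 - 357)/(-184 + (O - 31)*(118 + 185)) = (132 - 357)/(-184 + (84 - 31)*(118 + 185)) = -225/(-184 + 53*303) = -225/(-184 + 16059) = -225/15875 = (1/15875)*(-225) = -9/635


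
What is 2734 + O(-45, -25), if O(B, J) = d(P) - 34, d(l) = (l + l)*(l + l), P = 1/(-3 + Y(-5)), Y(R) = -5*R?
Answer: 326701/121 ≈ 2700.0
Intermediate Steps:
P = 1/22 (P = 1/(-3 - 5*(-5)) = 1/(-3 + 25) = 1/22 ≈ 0.045455)
d(l) = 4*l**2 (d(l) = (2*l)*(2*l) = 4*l**2)
O(B, J) = -4113/121 (O(B, J) = 4*(1/22)**2 - 34 = 4*(1/484) - 34 = 1/121 - 34 = -4113/121)
2734 + O(-45, -25) = 2734 - 4113/121 = 326701/121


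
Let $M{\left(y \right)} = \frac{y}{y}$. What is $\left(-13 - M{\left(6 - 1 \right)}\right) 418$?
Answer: $-5852$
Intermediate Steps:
$M{\left(y \right)} = 1$
$\left(-13 - M{\left(6 - 1 \right)}\right) 418 = \left(-13 - 1\right) 418 = \left(-14\right) 418 = -5852$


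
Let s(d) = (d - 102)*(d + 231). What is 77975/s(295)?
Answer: 77975/101518 ≈ 0.76809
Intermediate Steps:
s(d) = (-102 + d)*(231 + d)
77975/s(295) = 77975/(-23562 + 295² + 129*295) = 77975/(-23562 + 87025 + 38055) = 77975/101518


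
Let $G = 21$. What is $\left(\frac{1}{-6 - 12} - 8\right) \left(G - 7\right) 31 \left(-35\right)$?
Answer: $\frac{1101275}{9} \approx 1.2236 \cdot 10^{5}$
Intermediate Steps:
$\left(\frac{1}{-6 - 12} - 8\right) \left(G - 7\right) 31 \left(-35\right) = \left(\frac{1}{-6 - 12} - 8\right) \left(21 - 7\right) 31 \left(-35\right) = \left(\frac{1}{-6 - 12} - 8\right) 14 \cdot 31 \left(-35\right) = \left(\frac{1}{-18} - 8\right) 14 \cdot 31 \left(-35\right) = \left(- \frac{1}{18} - 8\right) 14 \cdot 31 \left(-35\right) = \left(- \frac{145}{18}\right) 14 \cdot 31 \left(-35\right) = \left(- \frac{1015}{9}\right) 31 \left(-35\right) = \left(- \frac{31465}{9}\right) \left(-35\right) = \frac{1101275}{9}$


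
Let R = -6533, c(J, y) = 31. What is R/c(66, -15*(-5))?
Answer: -6533/31 ≈ -210.74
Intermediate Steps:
R/c(66, -15*(-5)) = -6533/31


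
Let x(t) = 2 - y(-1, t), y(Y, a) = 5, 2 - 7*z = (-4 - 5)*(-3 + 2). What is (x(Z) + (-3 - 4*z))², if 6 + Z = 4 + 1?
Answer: 4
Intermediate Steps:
z = -1 (z = 2/7 - (-4 - 5)*(-3 + 2)/7 = 2/7 - (-9)*(-1)/7 = 2/7 - ⅐*9 = 2/7 - 9/7 = -1)
Z = -1 (Z = -6 + (4 + 1) = -6 + 5 = -1)
x(t) = -3 (x(t) = 2 - 1*5 = 2 - 5 = -3)
(x(Z) + (-3 - 4*z))² = (-3 + (-3 - 4*(-1)))² = (-3 + (-3 + 4))² = (-3 + 1)² = (-2)² = 4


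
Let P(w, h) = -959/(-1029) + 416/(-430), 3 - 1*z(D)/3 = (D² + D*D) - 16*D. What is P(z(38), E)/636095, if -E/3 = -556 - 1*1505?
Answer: -1121/20103782475 ≈ -5.5761e-8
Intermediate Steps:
z(D) = 9 - 6*D² + 48*D (z(D) = 9 - 3*((D² + D*D) - 16*D) = 9 - 3*((D² + D²) - 16*D) = 9 - 3*(2*D² - 16*D) = 9 - 3*(-16*D + 2*D²) = 9 + (-6*D² + 48*D) = 9 - 6*D² + 48*D)
E = 6183 (E = -3*(-556 - 1*1505) = -3*(-556 - 1505) = -3*(-2061) = 6183)
P(w, h) = -1121/31605 (P(w, h) = -959*(-1/1029) + 416*(-1/430) = 137/147 - 208/215 = -1121/31605)
P(z(38), E)/636095 = -1121/31605/636095 = -1121/31605*1/636095 = -1121/20103782475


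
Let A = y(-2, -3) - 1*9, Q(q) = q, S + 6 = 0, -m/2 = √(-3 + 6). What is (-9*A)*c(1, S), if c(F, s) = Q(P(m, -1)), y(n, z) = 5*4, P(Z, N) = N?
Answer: 99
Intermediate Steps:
m = -2*√3 (m = -2*√(-3 + 6) = -2*√3 ≈ -3.4641)
S = -6 (S = -6 + 0 = -6)
y(n, z) = 20
A = 11 (A = 20 - 1*9 = 20 - 9 = 11)
c(F, s) = -1
(-9*A)*c(1, S) = -9*11*(-1) = -99*(-1) = 99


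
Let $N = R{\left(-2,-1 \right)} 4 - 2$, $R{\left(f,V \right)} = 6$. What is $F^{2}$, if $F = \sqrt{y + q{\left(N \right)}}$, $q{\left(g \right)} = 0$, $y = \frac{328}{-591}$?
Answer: $- \frac{328}{591} \approx -0.55499$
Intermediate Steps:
$y = - \frac{328}{591}$ ($y = 328 \left(- \frac{1}{591}\right) = - \frac{328}{591} \approx -0.55499$)
$N = 22$ ($N = 6 \cdot 4 - 2 = 24 - 2 = 22$)
$F = \frac{2 i \sqrt{48462}}{591}$ ($F = \sqrt{- \frac{328}{591} + 0} = \sqrt{- \frac{328}{591}} = \frac{2 i \sqrt{48462}}{591} \approx 0.74498 i$)
$F^{2} = \left(\frac{2 i \sqrt{48462}}{591}\right)^{2} = - \frac{328}{591}$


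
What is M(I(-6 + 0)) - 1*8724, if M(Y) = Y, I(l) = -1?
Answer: -8725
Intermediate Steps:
M(I(-6 + 0)) - 1*8724 = -1 - 1*8724 = -1 - 8724 = -8725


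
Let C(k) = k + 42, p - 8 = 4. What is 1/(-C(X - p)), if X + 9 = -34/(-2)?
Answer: -1/38 ≈ -0.026316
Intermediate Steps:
p = 12 (p = 8 + 4 = 12)
X = 8 (X = -9 - 34/(-2) = -9 - 34*(-1/2) = -9 + 17 = 8)
C(k) = 42 + k
1/(-C(X - p)) = 1/(-(42 + (8 - 1*12))) = 1/(-(42 + (8 - 12))) = 1/(-(42 - 4)) = 1/(-1*38) = 1/(-38) = -1/38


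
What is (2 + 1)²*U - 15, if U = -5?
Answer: -60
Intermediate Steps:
(2 + 1)²*U - 15 = (2 + 1)²*(-5) - 15 = 3²*(-5) - 15 = 9*(-5) - 15 = -45 - 15 = -60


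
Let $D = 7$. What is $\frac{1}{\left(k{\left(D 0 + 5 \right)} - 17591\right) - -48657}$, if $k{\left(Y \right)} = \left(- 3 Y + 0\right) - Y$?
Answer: $\frac{1}{31046} \approx 3.221 \cdot 10^{-5}$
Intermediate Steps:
$k{\left(Y \right)} = - 4 Y$ ($k{\left(Y \right)} = - 3 Y - Y = - 4 Y$)
$\frac{1}{\left(k{\left(D 0 + 5 \right)} - 17591\right) - -48657} = \frac{1}{\left(- 4 \left(7 \cdot 0 + 5\right) - 17591\right) - -48657} = \frac{1}{\left(- 4 \left(0 + 5\right) - 17591\right) + 48657} = \frac{1}{\left(\left(-4\right) 5 - 17591\right) + 48657} = \frac{1}{\left(-20 - 17591\right) + 48657} = \frac{1}{-17611 + 48657} = \frac{1}{31046}$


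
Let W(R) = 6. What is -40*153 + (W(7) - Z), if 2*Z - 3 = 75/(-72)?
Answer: -293519/48 ≈ -6115.0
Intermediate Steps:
Z = 47/48 (Z = 3/2 + (75/(-72))/2 = 3/2 + (75*(-1/72))/2 = 3/2 + (½)*(-25/24) = 3/2 - 25/48 = 47/48 ≈ 0.97917)
-40*153 + (W(7) - Z) = -40*153 + (6 - 1*47/48) = -6120 + (6 - 47/48) = -6120 + 241/48 = -293519/48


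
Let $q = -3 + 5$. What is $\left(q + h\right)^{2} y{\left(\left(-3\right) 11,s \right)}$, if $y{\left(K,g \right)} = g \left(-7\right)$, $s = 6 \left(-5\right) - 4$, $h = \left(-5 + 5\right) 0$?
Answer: $952$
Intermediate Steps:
$h = 0$ ($h = 0 \cdot 0 = 0$)
$s = -34$ ($s = -30 - 4 = -34$)
$y{\left(K,g \right)} = - 7 g$
$q = 2$
$\left(q + h\right)^{2} y{\left(\left(-3\right) 11,s \right)} = \left(2 + 0\right)^{2} \left(\left(-7\right) \left(-34\right)\right) = 2^{2} \cdot 238 = 4 \cdot 238 = 952$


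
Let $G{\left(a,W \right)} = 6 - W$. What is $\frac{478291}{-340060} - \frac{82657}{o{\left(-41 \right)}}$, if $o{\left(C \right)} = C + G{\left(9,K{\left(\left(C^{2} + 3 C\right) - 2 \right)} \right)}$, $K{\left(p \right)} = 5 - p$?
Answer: $- \frac{1802089286}{32220685} \approx -55.93$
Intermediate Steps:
$o{\left(C \right)} = -1 + C^{2} + 4 C$ ($o{\left(C \right)} = C - \left(-1 - \left(\left(C^{2} + 3 C\right) - 2\right)\right) = C - \left(-1 - \left(-2 + C^{2} + 3 C\right)\right) = C - \left(1 - C^{2} - 3 C\right) = C + \left(6 + \left(-7 + C^{2} + 3 C\right)\right) = C + \left(-1 + C^{2} + 3 C\right) = -1 + C^{2} + 4 C$)
$\frac{478291}{-340060} - \frac{82657}{o{\left(-41 \right)}} = \frac{478291}{-340060} - \frac{82657}{-1 + \left(-41\right)^{2} + 4 \left(-41\right)} = 478291 \left(- \frac{1}{340060}\right) - \frac{82657}{-1 + 1681 - 164} = - \frac{478291}{340060} - \frac{82657}{1516} = - \frac{1802089286}{32220685}$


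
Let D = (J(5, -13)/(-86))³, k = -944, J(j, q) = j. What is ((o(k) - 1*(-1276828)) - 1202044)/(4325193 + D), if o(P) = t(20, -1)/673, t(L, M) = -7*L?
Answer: 32012375363552/1851466717193659 ≈ 0.017290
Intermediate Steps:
o(P) = -140/673 (o(P) = -7*20/673 = -140*1/673 = -140/673)
D = -125/636056 (D = (5/(-86))³ = (5*(-1/86))³ = (-5/86)³ = -125/636056 ≈ -0.00019652)
((o(k) - 1*(-1276828)) - 1202044)/(4325193 + D) = ((-140/673 - 1*(-1276828)) - 1202044)/(4325193 - 125/636056) = ((-140/673 + 1276828) - 1202044)/(2751064958683/636056) = (859305104/673 - 1202044)*(636056/2751064958683) = (50329492/673)*(636056/2751064958683) = 32012375363552/1851466717193659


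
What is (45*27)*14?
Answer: 17010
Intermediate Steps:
(45*27)*14 = 1215*14 = 17010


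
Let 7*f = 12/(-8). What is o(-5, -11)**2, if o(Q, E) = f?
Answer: 9/196 ≈ 0.045918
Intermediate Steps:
f = -3/14 (f = (12/(-8))/7 = (12*(-1/8))/7 = (1/7)*(-3/2) = -3/14 ≈ -0.21429)
o(Q, E) = -3/14
o(-5, -11)**2 = (-3/14)**2 = 9/196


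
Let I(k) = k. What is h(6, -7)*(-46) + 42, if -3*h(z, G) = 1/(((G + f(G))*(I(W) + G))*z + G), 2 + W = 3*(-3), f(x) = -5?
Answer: 162460/3867 ≈ 42.012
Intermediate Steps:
W = -11 (W = -2 + 3*(-3) = -2 - 9 = -11)
h(z, G) = -1/(3*(G + z*(-11 + G)*(-5 + G))) (h(z, G) = -1/(3*(((G - 5)*(-11 + G))*z + G)) = -1/(3*(((-5 + G)*(-11 + G))*z + G)) = -1/(3*(((-11 + G)*(-5 + G))*z + G)) = -1/(3*(z*(-11 + G)*(-5 + G) + G)) = -1/(3*(G + z*(-11 + G)*(-5 + G))))
h(6, -7)*(-46) + 42 = -1/(3*(-7) + 165*6 - 48*(-7)*6 + 3*6*(-7)²)*(-46) + 42 = -1/(-21 + 990 + 2016 + 3*6*49)*(-46) + 42 = -1/(-21 + 990 + 2016 + 882)*(-46) + 42 = -1/3867*(-46) + 42 = 46/3867 + 42 = 162460/3867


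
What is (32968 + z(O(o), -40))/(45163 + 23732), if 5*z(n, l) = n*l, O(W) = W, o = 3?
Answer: 32944/68895 ≈ 0.47818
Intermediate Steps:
z(n, l) = l*n/5 (z(n, l) = (n*l)/5 = (l*n)/5 = l*n/5)
(32968 + z(O(o), -40))/(45163 + 23732) = (32968 + (⅕)*(-40)*3)/(45163 + 23732) = (32968 - 24)/68895 = 32944*(1/68895) = 32944/68895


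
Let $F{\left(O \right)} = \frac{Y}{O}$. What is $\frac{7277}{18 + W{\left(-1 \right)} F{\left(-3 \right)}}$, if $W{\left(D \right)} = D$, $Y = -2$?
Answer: $\frac{21831}{52} \approx 419.83$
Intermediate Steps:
$F{\left(O \right)} = - \frac{2}{O}$
$\frac{7277}{18 + W{\left(-1 \right)} F{\left(-3 \right)}} = \frac{7277}{18 - - \frac{2}{-3}} = \frac{7277}{18 - \left(-2\right) \left(- \frac{1}{3}\right)} = \frac{7277}{18 - \frac{2}{3}} = \frac{7277}{\frac{52}{3}} = 7277 \cdot \frac{3}{52} = \frac{21831}{52}$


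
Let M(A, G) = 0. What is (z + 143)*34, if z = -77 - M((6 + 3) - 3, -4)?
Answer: 2244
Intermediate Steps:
z = -77 (z = -77 - 1*0 = -77 + 0 = -77)
(z + 143)*34 = (-77 + 143)*34 = 66*34 = 2244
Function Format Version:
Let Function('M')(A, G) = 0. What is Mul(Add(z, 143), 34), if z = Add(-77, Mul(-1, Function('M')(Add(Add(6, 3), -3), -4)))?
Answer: 2244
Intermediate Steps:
z = -77 (z = Add(-77, Mul(-1, 0)) = Add(-77, 0) = -77)
Mul(Add(z, 143), 34) = Mul(Add(-77, 143), 34) = Mul(66, 34) = 2244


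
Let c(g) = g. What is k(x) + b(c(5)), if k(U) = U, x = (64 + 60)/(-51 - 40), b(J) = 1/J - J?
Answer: -2804/455 ≈ -6.1626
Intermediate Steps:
x = -124/91 (x = 124/(-91) = 124*(-1/91) = -124/91 ≈ -1.3626)
k(x) + b(c(5)) = -124/91 + (1/5 - 1*5) = -124/91 + (1/5 - 5) = -124/91 - 24/5 = -2804/455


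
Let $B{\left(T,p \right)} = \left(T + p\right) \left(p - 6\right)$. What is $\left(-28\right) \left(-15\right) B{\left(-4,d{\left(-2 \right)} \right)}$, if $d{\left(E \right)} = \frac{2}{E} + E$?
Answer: $26460$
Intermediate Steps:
$d{\left(E \right)} = E + \frac{2}{E}$
$B{\left(T,p \right)} = \left(-6 + p\right) \left(T + p\right)$ ($B{\left(T,p \right)} = \left(T + p\right) \left(-6 + p\right) = \left(-6 + p\right) \left(T + p\right)$)
$\left(-28\right) \left(-15\right) B{\left(-4,d{\left(-2 \right)} \right)} = \left(-28\right) \left(-15\right) \left(\left(-2 + \frac{2}{-2}\right)^{2} - -24 - 6 \left(-2 + \frac{2}{-2}\right) - 4 \left(-2 + \frac{2}{-2}\right)\right) = 420 \left(\left(-2 + 2 \left(- \frac{1}{2}\right)\right)^{2} + 24 - 6 \left(-2 + 2 \left(- \frac{1}{2}\right)\right) - 4 \left(-2 + 2 \left(- \frac{1}{2}\right)\right)\right) = 420 \left(\left(-2 - 1\right)^{2} + 24 - 6 \left(-2 - 1\right) - 4 \left(-2 - 1\right)\right) = 420 \left(\left(-3\right)^{2} + 24 - -18 - -12\right) = 420 \left(9 + 24 + 18 + 12\right) = 420 \cdot 63 = 26460$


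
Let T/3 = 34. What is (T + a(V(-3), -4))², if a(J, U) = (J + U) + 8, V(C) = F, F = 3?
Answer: 11881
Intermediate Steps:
V(C) = 3
T = 102 (T = 3*34 = 102)
a(J, U) = 8 + J + U
(T + a(V(-3), -4))² = (102 + (8 + 3 - 4))² = (102 + 7)² = 109² = 11881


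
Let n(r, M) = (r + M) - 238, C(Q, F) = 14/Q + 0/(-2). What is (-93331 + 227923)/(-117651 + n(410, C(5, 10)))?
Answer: -672960/587381 ≈ -1.1457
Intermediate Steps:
C(Q, F) = 14/Q (C(Q, F) = 14/Q + 0*(-1/2) = 14/Q + 0 = 14/Q)
n(r, M) = -238 + M + r (n(r, M) = (M + r) - 238 = -238 + M + r)
(-93331 + 227923)/(-117651 + n(410, C(5, 10))) = (-93331 + 227923)/(-117651 + (-238 + 14/5 + 410)) = 134592/(-117651 + (-238 + 14*(1/5) + 410)) = 134592/(-117651 + (-238 + 14/5 + 410)) = 134592/(-117651 + 874/5) = 134592/(-587381/5) = 134592*(-5/587381) = -672960/587381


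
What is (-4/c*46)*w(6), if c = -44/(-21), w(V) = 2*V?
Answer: -11592/11 ≈ -1053.8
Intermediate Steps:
c = 44/21 (c = -44*(-1/21) = 44/21 ≈ 2.0952)
(-4/c*46)*w(6) = (-4/44/21*46)*(2*6) = (-4*21/44*46)*12 = -21/11*46*12 = -966/11*12 = -11592/11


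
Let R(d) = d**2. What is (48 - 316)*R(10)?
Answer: -26800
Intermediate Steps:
(48 - 316)*R(10) = (48 - 316)*10**2 = -268*100 = -26800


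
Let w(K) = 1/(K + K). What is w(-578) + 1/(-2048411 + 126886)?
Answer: -1922681/2221282900 ≈ -0.00086557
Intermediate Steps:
w(K) = 1/(2*K)
w(-578) + 1/(-2048411 + 126886) = (½)/(-578) + 1/(-2048411 + 126886) = (½)*(-1/578) + 1/(-1921525) = -1/1156 - 1/1921525 = -1922681/2221282900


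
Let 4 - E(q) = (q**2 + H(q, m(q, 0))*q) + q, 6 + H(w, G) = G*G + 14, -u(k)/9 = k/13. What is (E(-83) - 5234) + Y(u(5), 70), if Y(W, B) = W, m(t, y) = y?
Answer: -147881/13 ≈ -11375.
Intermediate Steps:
u(k) = -9*k/13
H(w, G) = 8 + G**2 (H(w, G) = -6 + (G*G + 14) = -6 + (G**2 + 14) = -6 + (14 + G**2) = 8 + G**2)
E(q) = 4 - q**2 - 9*q (E(q) = 4 - ((q**2 + (8 + 0**2)*q) + q) = 4 - ((q**2 + (8 + 0)*q) + q) = 4 - ((q**2 + 8*q) + q) = 4 - (q**2 + 9*q) = 4 + (-q**2 - 9*q) = 4 - q**2 - 9*q)
(E(-83) - 5234) + Y(u(5), 70) = ((4 - 1*(-83)**2 - 9*(-83)) - 5234) - 9/13*5 = ((4 - 1*6889 + 747) - 5234) - 45/13 = ((4 - 6889 + 747) - 5234) - 45/13 = (-6138 - 5234) - 45/13 = -11372 - 45/13 = -147881/13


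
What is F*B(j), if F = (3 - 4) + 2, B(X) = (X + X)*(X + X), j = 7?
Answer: 196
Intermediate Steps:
B(X) = 4*X² (B(X) = (2*X)*(2*X) = 4*X²)
F = 1 (F = -1 + 2 = 1)
F*B(j) = 1*(4*7²) = 1*(4*49) = 1*196 = 196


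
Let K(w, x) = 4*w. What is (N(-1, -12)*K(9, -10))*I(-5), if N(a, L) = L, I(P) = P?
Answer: 2160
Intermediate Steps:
(N(-1, -12)*K(9, -10))*I(-5) = -48*9*(-5) = -12*36*(-5) = -432*(-5) = 2160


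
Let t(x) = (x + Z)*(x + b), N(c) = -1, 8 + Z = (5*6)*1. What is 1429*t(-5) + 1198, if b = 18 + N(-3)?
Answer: 292714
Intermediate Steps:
Z = 22 (Z = -8 + (5*6)*1 = -8 + 30*1 = -8 + 30 = 22)
b = 17 (b = 18 - 1 = 17)
t(x) = (17 + x)*(22 + x) (t(x) = (x + 22)*(x + 17) = (22 + x)*(17 + x) = (17 + x)*(22 + x))
1429*t(-5) + 1198 = 1429*(374 + (-5)² + 39*(-5)) + 1198 = 1429*(374 + 25 - 195) + 1198 = 1429*204 + 1198 = 291516 + 1198 = 292714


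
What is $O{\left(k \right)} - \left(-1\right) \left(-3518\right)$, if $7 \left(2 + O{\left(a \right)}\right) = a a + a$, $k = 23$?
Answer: $- \frac{24088}{7} \approx -3441.1$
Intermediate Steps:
$O{\left(a \right)} = -2 + \frac{a}{7} + \frac{a^{2}}{7}$ ($O{\left(a \right)} = -2 + \frac{a a + a}{7} = -2 + \frac{a^{2} + a}{7} = -2 + \frac{a + a^{2}}{7} = -2 + \left(\frac{a}{7} + \frac{a^{2}}{7}\right) = -2 + \frac{a}{7} + \frac{a^{2}}{7}$)
$O{\left(k \right)} - \left(-1\right) \left(-3518\right) = \left(-2 + \frac{1}{7} \cdot 23 + \frac{23^{2}}{7}\right) - \left(-1\right) \left(-3518\right) = \left(-2 + \frac{23}{7} + \frac{1}{7} \cdot 529\right) - 3518 = \left(-2 + \frac{23}{7} + \frac{529}{7}\right) - 3518 = \frac{538}{7} - 3518 = - \frac{24088}{7}$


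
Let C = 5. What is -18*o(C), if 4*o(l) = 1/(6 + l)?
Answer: -9/22 ≈ -0.40909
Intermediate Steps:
o(l) = 1/(4*(6 + l))
-18*o(C) = -9/(2*(6 + 5)) = -9/(2*11) = -18*1/44 = -9/22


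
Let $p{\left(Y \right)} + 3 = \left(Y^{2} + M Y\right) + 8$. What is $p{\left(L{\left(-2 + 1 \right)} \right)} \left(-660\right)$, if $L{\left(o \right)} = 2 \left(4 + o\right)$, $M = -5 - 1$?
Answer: $-3300$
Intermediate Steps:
$M = -6$ ($M = -5 - 1 = -6$)
$L{\left(o \right)} = 8 + 2 o$
$p{\left(Y \right)} = 5 + Y^{2} - 6 Y$ ($p{\left(Y \right)} = -3 + \left(\left(Y^{2} - 6 Y\right) + 8\right) = -3 + \left(8 + Y^{2} - 6 Y\right) = 5 + Y^{2} - 6 Y$)
$p{\left(L{\left(-2 + 1 \right)} \right)} \left(-660\right) = \left(5 + \left(8 + 2 \left(-2 + 1\right)\right)^{2} - 6 \left(8 + 2 \left(-2 + 1\right)\right)\right) \left(-660\right) = \left(5 + \left(8 + 2 \left(-1\right)\right)^{2} - 6 \left(8 + 2 \left(-1\right)\right)\right) \left(-660\right) = \left(5 + \left(8 - 2\right)^{2} - 6 \left(8 - 2\right)\right) \left(-660\right) = \left(5 + 6^{2} - 36\right) \left(-660\right) = \left(5 + 36 - 36\right) \left(-660\right) = 5 \left(-660\right) = -3300$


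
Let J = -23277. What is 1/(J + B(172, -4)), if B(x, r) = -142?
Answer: -1/23419 ≈ -4.2700e-5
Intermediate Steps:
1/(J + B(172, -4)) = 1/(-23277 - 142) = 1/(-23419) = -1/23419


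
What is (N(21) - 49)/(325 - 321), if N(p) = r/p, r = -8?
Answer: -1037/84 ≈ -12.345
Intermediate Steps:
N(p) = -8/p
(N(21) - 49)/(325 - 321) = (-8/21 - 49)/(325 - 321) = (-8*1/21 - 49)/4 = (-8/21 - 49)*(¼) = -1037/21*¼ = -1037/84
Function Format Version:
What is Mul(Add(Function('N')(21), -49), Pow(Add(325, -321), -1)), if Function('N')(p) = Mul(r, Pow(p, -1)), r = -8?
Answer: Rational(-1037, 84) ≈ -12.345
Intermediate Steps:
Function('N')(p) = Mul(-8, Pow(p, -1))
Mul(Add(Function('N')(21), -49), Pow(Add(325, -321), -1)) = Mul(Add(Mul(-8, Pow(21, -1)), -49), Pow(Add(325, -321), -1)) = Mul(Add(Mul(-8, Rational(1, 21)), -49), Pow(4, -1)) = Mul(Add(Rational(-8, 21), -49), Rational(1, 4)) = Mul(Rational(-1037, 21), Rational(1, 4)) = Rational(-1037, 84)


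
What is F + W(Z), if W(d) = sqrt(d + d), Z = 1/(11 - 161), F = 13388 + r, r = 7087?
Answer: 20475 + I*sqrt(3)/15 ≈ 20475.0 + 0.11547*I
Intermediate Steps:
F = 20475 (F = 13388 + 7087 = 20475)
Z = -1/150 (Z = 1/(-150) = -1/150 ≈ -0.0066667)
W(d) = sqrt(2)*sqrt(d) (W(d) = sqrt(2*d) = sqrt(2)*sqrt(d))
F + W(Z) = 20475 + sqrt(2)*sqrt(-1/150) = 20475 + sqrt(2)*(I*sqrt(6)/30) = 20475 + I*sqrt(3)/15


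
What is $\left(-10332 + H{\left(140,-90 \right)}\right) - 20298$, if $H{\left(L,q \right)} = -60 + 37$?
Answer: $-30653$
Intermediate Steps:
$H{\left(L,q \right)} = -23$
$\left(-10332 + H{\left(140,-90 \right)}\right) - 20298 = \left(-10332 - 23\right) - 20298 = -10355 - 20298 = -30653$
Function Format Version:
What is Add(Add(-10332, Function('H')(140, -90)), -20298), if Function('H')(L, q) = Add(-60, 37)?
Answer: -30653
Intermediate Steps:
Function('H')(L, q) = -23
Add(Add(-10332, Function('H')(140, -90)), -20298) = Add(Add(-10332, -23), -20298) = Add(-10355, -20298) = -30653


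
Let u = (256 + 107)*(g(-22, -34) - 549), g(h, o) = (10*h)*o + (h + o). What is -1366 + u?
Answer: 2494259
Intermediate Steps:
g(h, o) = h + o + 10*h*o (g(h, o) = 10*h*o + (h + o) = h + o + 10*h*o)
u = 2495625 (u = (256 + 107)*((-22 - 34 + 10*(-22)*(-34)) - 549) = 363*((-22 - 34 + 7480) - 549) = 363*(7424 - 549) = 363*6875 = 2495625)
-1366 + u = -1366 + 2495625 = 2494259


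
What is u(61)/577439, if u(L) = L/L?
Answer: 1/577439 ≈ 1.7318e-6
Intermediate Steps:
u(L) = 1
u(61)/577439 = 1/577439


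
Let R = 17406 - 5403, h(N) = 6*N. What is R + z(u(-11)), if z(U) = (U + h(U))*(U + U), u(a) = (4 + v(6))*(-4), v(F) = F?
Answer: 34403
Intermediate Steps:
u(a) = -40 (u(a) = (4 + 6)*(-4) = 10*(-4) = -40)
z(U) = 14*U² (z(U) = (U + 6*U)*(U + U) = (7*U)*(2*U) = 14*U²)
R = 12003
R + z(u(-11)) = 12003 + 14*(-40)² = 12003 + 14*1600 = 12003 + 22400 = 34403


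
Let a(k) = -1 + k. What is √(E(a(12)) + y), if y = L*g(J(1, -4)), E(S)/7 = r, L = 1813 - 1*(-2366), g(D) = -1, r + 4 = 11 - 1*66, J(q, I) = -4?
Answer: 4*I*√287 ≈ 67.764*I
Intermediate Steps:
r = -59 (r = -4 + (11 - 1*66) = -4 + (11 - 66) = -4 - 55 = -59)
L = 4179 (L = 1813 + 2366 = 4179)
E(S) = -413 (E(S) = 7*(-59) = -413)
y = -4179 (y = 4179*(-1) = -4179)
√(E(a(12)) + y) = √(-413 - 4179) = √(-4592) = 4*I*√287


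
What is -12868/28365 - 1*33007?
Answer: -936256423/28365 ≈ -33007.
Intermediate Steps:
-12868/28365 - 1*33007 = -12868*1/28365 - 33007 = -12868/28365 - 33007 = -936256423/28365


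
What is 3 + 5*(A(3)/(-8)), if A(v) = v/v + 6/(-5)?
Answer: 25/8 ≈ 3.1250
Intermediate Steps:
A(v) = -⅕ (A(v) = 1 + 6*(-⅕) = 1 - 6/5 = -⅕)
3 + 5*(A(3)/(-8)) = 3 + 5*(-⅕/(-8)) = 3 + 5*(-⅕*(-⅛)) = 3 + 5*(1/40) = 3 + ⅛ = 25/8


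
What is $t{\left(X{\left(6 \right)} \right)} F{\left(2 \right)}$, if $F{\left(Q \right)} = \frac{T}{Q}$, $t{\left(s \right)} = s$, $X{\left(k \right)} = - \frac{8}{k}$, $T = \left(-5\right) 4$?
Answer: $\frac{40}{3} \approx 13.333$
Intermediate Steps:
$T = -20$
$F{\left(Q \right)} = - \frac{20}{Q}$
$t{\left(X{\left(6 \right)} \right)} F{\left(2 \right)} = - \frac{8}{6} \left(- \frac{20}{2}\right) = \left(-8\right) \frac{1}{6} \left(\left(-20\right) \frac{1}{2}\right) = \left(- \frac{4}{3}\right) \left(-10\right) = \frac{40}{3}$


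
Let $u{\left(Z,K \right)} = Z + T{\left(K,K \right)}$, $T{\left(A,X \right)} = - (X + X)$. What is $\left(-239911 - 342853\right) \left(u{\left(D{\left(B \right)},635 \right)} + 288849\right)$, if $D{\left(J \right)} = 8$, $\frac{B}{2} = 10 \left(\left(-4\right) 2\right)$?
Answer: $-167595350468$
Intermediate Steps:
$B = -160$ ($B = 2 \cdot 10 \left(\left(-4\right) 2\right) = 2 \cdot 10 \left(-8\right) = 2 \left(-80\right) = -160$)
$T{\left(A,X \right)} = - 2 X$
$u{\left(Z,K \right)} = Z - 2 K$
$\left(-239911 - 342853\right) \left(u{\left(D{\left(B \right)},635 \right)} + 288849\right) = \left(-239911 - 342853\right) \left(\left(8 - 1270\right) + 288849\right) = - 582764 \left(\left(8 - 1270\right) + 288849\right) = - 582764 \left(-1262 + 288849\right) = \left(-582764\right) 287587 = -167595350468$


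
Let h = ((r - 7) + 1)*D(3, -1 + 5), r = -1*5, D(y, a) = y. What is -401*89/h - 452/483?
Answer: 5740957/5313 ≈ 1080.5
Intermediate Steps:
r = -5
h = -33 (h = ((-5 - 7) + 1)*3 = (-12 + 1)*3 = -11*3 = -33)
-401*89/h - 452/483 = -401/((-33/89)) - 452/483 = -401/((-33*1/89)) - 452*1/483 = -401/(-33/89) - 452/483 = -401*(-89/33) - 452/483 = 35689/33 - 452/483 = 5740957/5313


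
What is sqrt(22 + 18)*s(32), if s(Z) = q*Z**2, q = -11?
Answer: -22528*sqrt(10) ≈ -71240.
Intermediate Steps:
s(Z) = -11*Z**2
sqrt(22 + 18)*s(32) = sqrt(22 + 18)*(-11*32**2) = sqrt(40)*(-11*1024) = (2*sqrt(10))*(-11264) = -22528*sqrt(10)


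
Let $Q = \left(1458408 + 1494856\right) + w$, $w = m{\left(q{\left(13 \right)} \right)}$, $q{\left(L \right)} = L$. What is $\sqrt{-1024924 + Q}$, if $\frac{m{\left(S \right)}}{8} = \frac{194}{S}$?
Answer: $\frac{2 \sqrt{81477409}}{13} \approx 1388.7$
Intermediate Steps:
$m{\left(S \right)} = \frac{1552}{S}$ ($m{\left(S \right)} = 8 \frac{194}{S} = \frac{1552}{S}$)
$w = \frac{1552}{13} \approx 119.38$
$Q = \frac{38393984}{13}$ ($Q = \left(1458408 + 1494856\right) + \frac{1552}{13} = 2953264 + \frac{1552}{13} = \frac{38393984}{13} \approx 2.9534 \cdot 10^{6}$)
$\sqrt{-1024924 + Q} = \sqrt{-1024924 + \frac{38393984}{13}} = \sqrt{\frac{25069972}{13}} = \frac{2 \sqrt{81477409}}{13}$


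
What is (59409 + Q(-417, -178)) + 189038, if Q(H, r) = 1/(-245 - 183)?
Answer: 106335315/428 ≈ 2.4845e+5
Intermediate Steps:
Q(H, r) = -1/428 (Q(H, r) = 1/(-428) = -1/428)
(59409 + Q(-417, -178)) + 189038 = (59409 - 1/428) + 189038 = 25427051/428 + 189038 = 106335315/428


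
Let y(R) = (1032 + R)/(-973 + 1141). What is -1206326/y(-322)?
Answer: -101331384/355 ≈ -2.8544e+5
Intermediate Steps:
y(R) = 43/7 + R/168 (y(R) = (1032 + R)/168 = (1032 + R)*(1/168) = 43/7 + R/168)
-1206326/y(-322) = -1206326/(43/7 + (1/168)*(-322)) = -1206326/(43/7 - 23/12) = -1206326/355/84 = -1206326*84/355 = -101331384/355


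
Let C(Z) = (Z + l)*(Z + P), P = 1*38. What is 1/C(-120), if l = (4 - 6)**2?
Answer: 1/9512 ≈ 0.00010513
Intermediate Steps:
P = 38
l = 4 (l = (-2)**2 = 4)
C(Z) = (4 + Z)*(38 + Z) (C(Z) = (Z + 4)*(Z + 38) = (4 + Z)*(38 + Z))
1/C(-120) = 1/(152 + (-120)**2 + 42*(-120)) = 1/(152 + 14400 - 5040) = 1/9512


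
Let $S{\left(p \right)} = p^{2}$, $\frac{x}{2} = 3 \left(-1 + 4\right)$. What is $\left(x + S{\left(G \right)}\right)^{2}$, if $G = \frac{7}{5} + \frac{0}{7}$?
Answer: $\frac{249001}{625} \approx 398.4$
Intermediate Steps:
$x = 18$ ($x = 2 \cdot 3 \left(-1 + 4\right) = 2 \cdot 3 \cdot 3 = 2 \cdot 9 = 18$)
$G = \frac{7}{5}$ ($G = 7 \cdot \frac{1}{5} + 0 \cdot \frac{1}{7} = \frac{7}{5} + 0 = \frac{7}{5} \approx 1.4$)
$\left(x + S{\left(G \right)}\right)^{2} = \left(18 + \left(\frac{7}{5}\right)^{2}\right)^{2} = \left(18 + \frac{49}{25}\right)^{2} = \left(\frac{499}{25}\right)^{2} = \frac{249001}{625}$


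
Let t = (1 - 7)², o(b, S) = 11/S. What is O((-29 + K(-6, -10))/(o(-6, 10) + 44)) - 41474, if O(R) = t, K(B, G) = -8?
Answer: -41438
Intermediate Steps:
t = 36 (t = (-6)² = 36)
O(R) = 36
O((-29 + K(-6, -10))/(o(-6, 10) + 44)) - 41474 = 36 - 41474 = -41438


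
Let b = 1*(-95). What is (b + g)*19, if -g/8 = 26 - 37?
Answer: -133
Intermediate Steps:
g = 88 (g = -8*(26 - 37) = -8*(-11) = 88)
b = -95
(b + g)*19 = (-95 + 88)*19 = -7*19 = -133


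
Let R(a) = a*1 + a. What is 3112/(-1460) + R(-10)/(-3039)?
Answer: -2357042/1109235 ≈ -2.1249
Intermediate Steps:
R(a) = 2*a (R(a) = a + a = 2*a)
3112/(-1460) + R(-10)/(-3039) = 3112/(-1460) + (2*(-10))/(-3039) = 3112*(-1/1460) - 20*(-1/3039) = -778/365 + 20/3039 = -2357042/1109235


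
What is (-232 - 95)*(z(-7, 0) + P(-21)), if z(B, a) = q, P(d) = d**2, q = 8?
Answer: -146823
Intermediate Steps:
z(B, a) = 8
(-232 - 95)*(z(-7, 0) + P(-21)) = (-232 - 95)*(8 + (-21)**2) = -327*(8 + 441) = -327*449 = -146823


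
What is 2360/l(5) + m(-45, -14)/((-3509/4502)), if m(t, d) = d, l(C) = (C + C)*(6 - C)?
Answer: 891152/3509 ≈ 253.96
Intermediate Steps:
l(C) = 2*C*(6 - C) (l(C) = (2*C)*(6 - C) = 2*C*(6 - C))
2360/l(5) + m(-45, -14)/((-3509/4502)) = 2360/((2*5*(6 - 1*5))) - 14/((-3509/4502)) = 2360/((2*5*(6 - 5))) - 14/((-3509*1/4502)) = 2360/((2*5*1)) - 14/(-3509/4502) = 2360/10 - 14*(-4502/3509) = 2360*(⅒) + 63028/3509 = 236 + 63028/3509 = 891152/3509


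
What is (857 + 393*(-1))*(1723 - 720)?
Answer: 465392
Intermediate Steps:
(857 + 393*(-1))*(1723 - 720) = (857 - 393)*1003 = 464*1003 = 465392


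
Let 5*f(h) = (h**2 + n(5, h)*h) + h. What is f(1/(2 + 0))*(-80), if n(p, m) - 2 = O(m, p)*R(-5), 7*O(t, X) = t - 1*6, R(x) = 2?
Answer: -108/7 ≈ -15.429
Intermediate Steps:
O(t, X) = -6/7 + t/7 (O(t, X) = (t - 1*6)/7 = (t - 6)/7 = (-6 + t)/7 = -6/7 + t/7)
n(p, m) = 2/7 + 2*m/7 (n(p, m) = 2 + (-6/7 + m/7)*2 = 2 + (-12/7 + 2*m/7) = 2/7 + 2*m/7)
f(h) = h/5 + h**2/5 + h*(2/7 + 2*h/7)/5 (f(h) = ((h**2 + (2/7 + 2*h/7)*h) + h)/5 = ((h**2 + h*(2/7 + 2*h/7)) + h)/5 = (h + h**2 + h*(2/7 + 2*h/7))/5 = h/5 + h**2/5 + h*(2/7 + 2*h/7)/5)
f(1/(2 + 0))*(-80) = (9*(1 + 1/(2 + 0))/(35*(2 + 0)))*(-80) = ((9/35)*(1 + 1/2)/2)*(-80) = ((9/35)*(1/2)*(1 + 1/2))*(-80) = ((9/35)*(1/2)*(3/2))*(-80) = (27/140)*(-80) = -108/7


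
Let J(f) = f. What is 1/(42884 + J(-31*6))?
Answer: 1/42698 ≈ 2.3420e-5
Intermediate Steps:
1/(42884 + J(-31*6)) = 1/(42884 - 31*6) = 1/(42884 - 186) = 1/42698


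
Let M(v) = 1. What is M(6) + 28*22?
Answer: 617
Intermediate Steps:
M(6) + 28*22 = 1 + 28*22 = 1 + 616 = 617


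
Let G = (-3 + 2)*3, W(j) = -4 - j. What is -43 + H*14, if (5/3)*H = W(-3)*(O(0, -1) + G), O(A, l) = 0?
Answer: -89/5 ≈ -17.800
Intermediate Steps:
G = -3 (G = -1*3 = -3)
H = 9/5 (H = 3*((-4 - 1*(-3))*(0 - 3))/5 = 3*((-4 + 3)*(-3))/5 = 3*(-1*(-3))/5 = (⅗)*3 = 9/5 ≈ 1.8000)
-43 + H*14 = -43 + (9/5)*14 = -43 + 126/5 = -89/5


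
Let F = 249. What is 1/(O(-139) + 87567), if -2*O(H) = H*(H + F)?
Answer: 1/95212 ≈ 1.0503e-5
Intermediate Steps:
O(H) = -H*(249 + H)/2 (O(H) = -H*(H + 249)/2 = -H*(249 + H)/2)
1/(O(-139) + 87567) = 1/(-½*(-139)*(249 - 139) + 87567) = 1/(-½*(-139)*110 + 87567) = 1/(7645 + 87567) = 1/95212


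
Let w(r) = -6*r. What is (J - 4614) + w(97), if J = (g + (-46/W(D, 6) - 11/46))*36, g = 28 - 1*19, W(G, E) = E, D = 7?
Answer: -118602/23 ≈ -5156.6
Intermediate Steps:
g = 9 (g = 28 - 19 = 9)
J = 906/23 (J = (9 + (-46/6 - 11/46))*36 = (9 + (-46*1/6 - 11*1/46))*36 = (9 + (-23/3 - 11/46))*36 = (9 - 1091/138)*36 = (151/138)*36 = 906/23 ≈ 39.391)
(J - 4614) + w(97) = (906/23 - 4614) - 6*97 = -105216/23 - 582 = -118602/23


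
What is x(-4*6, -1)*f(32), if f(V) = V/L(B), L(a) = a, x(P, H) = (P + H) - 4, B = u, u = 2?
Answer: -464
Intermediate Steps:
B = 2
x(P, H) = -4 + H + P (x(P, H) = (H + P) - 4 = -4 + H + P)
f(V) = V/2
x(-4*6, -1)*f(32) = (-4 - 1 - 4*6)*((1/2)*32) = (-4 - 1 - 24)*16 = -29*16 = -464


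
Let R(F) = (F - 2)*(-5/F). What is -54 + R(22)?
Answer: -644/11 ≈ -58.545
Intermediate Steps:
R(F) = -5*(-2 + F)/F (R(F) = (-2 + F)*(-5/F) = -5*(-2 + F)/F)
-54 + R(22) = -54 + (-5 + 10/22) = -54 + (-5 + 10*(1/22)) = -54 + (-5 + 5/11) = -54 - 50/11 = -644/11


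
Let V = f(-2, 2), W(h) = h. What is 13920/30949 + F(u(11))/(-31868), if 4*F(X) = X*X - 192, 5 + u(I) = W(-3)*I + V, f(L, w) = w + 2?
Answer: 436143851/986282732 ≈ 0.44221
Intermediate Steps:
f(L, w) = 2 + w
V = 4 (V = 2 + 2 = 4)
u(I) = -1 - 3*I (u(I) = -5 + (-3*I + 4) = -5 + (4 - 3*I) = -1 - 3*I)
F(X) = -48 + X²/4 (F(X) = (X*X - 192)/4 = (X² - 192)/4 = (-192 + X²)/4 = -48 + X²/4)
13920/30949 + F(u(11))/(-31868) = 13920/30949 + (-48 + (-1 - 3*11)²/4)/(-31868) = 13920*(1/30949) + (-48 + (-1 - 33)²/4)*(-1/31868) = 13920/30949 + (-48 + (¼)*(-34)²)*(-1/31868) = 13920/30949 + (-48 + (¼)*1156)*(-1/31868) = 13920/30949 + (-48 + 289)*(-1/31868) = 13920/30949 + 241*(-1/31868) = 13920/30949 - 241/31868 = 436143851/986282732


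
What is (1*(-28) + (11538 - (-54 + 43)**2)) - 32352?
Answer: -20963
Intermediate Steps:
(1*(-28) + (11538 - (-54 + 43)**2)) - 32352 = (-28 + (11538 - 1*(-11)**2)) - 32352 = (-28 + (11538 - 1*121)) - 32352 = (-28 + (11538 - 121)) - 32352 = (-28 + 11417) - 32352 = 11389 - 32352 = -20963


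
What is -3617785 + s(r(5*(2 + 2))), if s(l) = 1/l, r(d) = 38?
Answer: -137475829/38 ≈ -3.6178e+6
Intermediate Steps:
-3617785 + s(r(5*(2 + 2))) = -3617785 + 1/38 = -137475829/38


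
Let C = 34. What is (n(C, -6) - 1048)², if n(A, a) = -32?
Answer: 1166400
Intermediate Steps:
(n(C, -6) - 1048)² = (-32 - 1048)² = (-1080)² = 1166400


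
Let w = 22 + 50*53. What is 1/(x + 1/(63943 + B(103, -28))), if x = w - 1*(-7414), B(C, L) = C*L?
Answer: 61059/615841075 ≈ 9.9147e-5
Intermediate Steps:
w = 2672 (w = 22 + 2650 = 2672)
x = 10086 (x = 2672 - 1*(-7414) = 2672 + 7414 = 10086)
1/(x + 1/(63943 + B(103, -28))) = 1/(10086 + 1/(63943 + 103*(-28))) = 1/(10086 + 1/(63943 - 2884)) = 1/(10086 + 1/61059) = 1/(615841075/61059) = 61059/615841075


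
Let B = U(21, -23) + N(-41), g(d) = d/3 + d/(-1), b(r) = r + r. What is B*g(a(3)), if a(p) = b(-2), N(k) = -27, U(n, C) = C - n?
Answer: -568/3 ≈ -189.33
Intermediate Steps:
b(r) = 2*r
a(p) = -4 (a(p) = 2*(-2) = -4)
g(d) = -2*d/3 (g(d) = d*(⅓) + d*(-1) = d/3 - d = -2*d/3)
B = -71 (B = (-23 - 1*21) - 27 = (-23 - 21) - 27 = -44 - 27 = -71)
B*g(a(3)) = -(-142)*(-4)/3 = -71*8/3 = -568/3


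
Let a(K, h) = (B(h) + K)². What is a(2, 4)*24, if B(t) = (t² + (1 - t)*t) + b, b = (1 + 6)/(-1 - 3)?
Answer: 867/2 ≈ 433.50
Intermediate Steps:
b = -7/4 (b = 7/(-4) = 7*(-¼) = -7/4 ≈ -1.7500)
B(t) = -7/4 + t² + t*(1 - t) (B(t) = (t² + (1 - t)*t) - 7/4 = (t² + t*(1 - t)) - 7/4 = -7/4 + t² + t*(1 - t))
a(K, h) = (-7/4 + K + h)² (a(K, h) = ((-7/4 + h) + K)² = (-7/4 + K + h)²)
a(2, 4)*24 = ((-7 + 4*2 + 4*4)²/16)*24 = ((-7 + 8 + 16)²/16)*24 = ((1/16)*17²)*24 = ((1/16)*289)*24 = (289/16)*24 = 867/2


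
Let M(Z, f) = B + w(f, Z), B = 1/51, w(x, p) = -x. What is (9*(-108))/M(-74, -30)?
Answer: -49572/1531 ≈ -32.379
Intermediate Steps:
B = 1/51 ≈ 0.019608
M(Z, f) = 1/51 - f
(9*(-108))/M(-74, -30) = (9*(-108))/(1/51 - 1*(-30)) = -972/(1/51 + 30) = -972/1531/51 = -972*51/1531 = -49572/1531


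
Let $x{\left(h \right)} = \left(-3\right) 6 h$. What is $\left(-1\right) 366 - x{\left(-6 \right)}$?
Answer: $-474$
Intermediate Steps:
$x{\left(h \right)} = - 18 h$
$\left(-1\right) 366 - x{\left(-6 \right)} = \left(-1\right) 366 - \left(-18\right) \left(-6\right) = -366 - 108 = -474$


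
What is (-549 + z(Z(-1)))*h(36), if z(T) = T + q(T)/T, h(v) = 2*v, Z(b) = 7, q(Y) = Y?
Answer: -38952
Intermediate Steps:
z(T) = 1 + T (z(T) = T + T/T = T + 1 = 1 + T)
(-549 + z(Z(-1)))*h(36) = (-549 + (1 + 7))*(2*36) = (-549 + 8)*72 = -541*72 = -38952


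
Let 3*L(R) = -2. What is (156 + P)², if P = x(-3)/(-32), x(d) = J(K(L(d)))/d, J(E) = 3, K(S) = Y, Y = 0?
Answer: 24930049/1024 ≈ 24346.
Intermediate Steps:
L(R) = -⅔ (L(R) = (⅓)*(-2) = -⅔)
K(S) = 0
x(d) = 3/d
P = 1/32 (P = (3/(-3))/(-32) = (3*(-⅓))*(-1/32) = -1*(-1/32) = 1/32 ≈ 0.031250)
(156 + P)² = (156 + 1/32)² = (4993/32)² = 24930049/1024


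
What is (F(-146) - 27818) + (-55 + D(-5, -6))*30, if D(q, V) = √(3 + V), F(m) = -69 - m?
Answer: -29391 + 30*I*√3 ≈ -29391.0 + 51.962*I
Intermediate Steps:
(F(-146) - 27818) + (-55 + D(-5, -6))*30 = ((-69 - 1*(-146)) - 27818) + (-55 + √(3 - 6))*30 = ((-69 + 146) - 27818) + (-55 + √(-3))*30 = (77 - 27818) + (-55 + I*√3)*30 = -27741 + (-1650 + 30*I*√3) = -29391 + 30*I*√3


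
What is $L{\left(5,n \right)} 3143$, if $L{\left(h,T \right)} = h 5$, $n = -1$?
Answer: $78575$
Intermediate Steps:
$L{\left(h,T \right)} = 5 h$
$L{\left(5,n \right)} 3143 = 5 \cdot 5 \cdot 3143 = 25 \cdot 3143 = 78575$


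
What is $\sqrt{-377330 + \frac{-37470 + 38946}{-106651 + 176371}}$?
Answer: $\frac{i \sqrt{12737188498370}}{5810} \approx 614.27 i$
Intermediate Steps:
$\sqrt{-377330 + \frac{-37470 + 38946}{-106651 + 176371}} = \sqrt{-377330 + \frac{1476}{69720}} = \sqrt{-377330 + 1476 \cdot \frac{1}{69720}} = \sqrt{-377330 + \frac{123}{5810}} = \sqrt{- \frac{2192287177}{5810}} = \frac{i \sqrt{12737188498370}}{5810}$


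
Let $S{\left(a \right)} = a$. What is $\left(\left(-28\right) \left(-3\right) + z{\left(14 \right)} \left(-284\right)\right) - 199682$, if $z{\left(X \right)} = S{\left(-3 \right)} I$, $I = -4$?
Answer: $-203006$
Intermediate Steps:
$z{\left(X \right)} = 12$ ($z{\left(X \right)} = \left(-3\right) \left(-4\right) = 12$)
$\left(\left(-28\right) \left(-3\right) + z{\left(14 \right)} \left(-284\right)\right) - 199682 = \left(\left(-28\right) \left(-3\right) + 12 \left(-284\right)\right) - 199682 = \left(84 - 3408\right) - 199682 = -3324 - 199682 = -203006$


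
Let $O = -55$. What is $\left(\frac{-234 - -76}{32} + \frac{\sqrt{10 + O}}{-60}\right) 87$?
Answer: $- \frac{6873}{16} - \frac{87 i \sqrt{5}}{20} \approx -429.56 - 9.7269 i$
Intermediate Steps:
$\left(\frac{-234 - -76}{32} + \frac{\sqrt{10 + O}}{-60}\right) 87 = \left(\frac{-234 - -76}{32} + \frac{\sqrt{10 - 55}}{-60}\right) 87 = \left(\left(-234 + 76\right) \frac{1}{32} + \sqrt{-45} \left(- \frac{1}{60}\right)\right) 87 = \left(\left(-158\right) \frac{1}{32} + 3 i \sqrt{5} \left(- \frac{1}{60}\right)\right) 87 = \left(- \frac{79}{16} - \frac{i \sqrt{5}}{20}\right) 87 = - \frac{6873}{16} - \frac{87 i \sqrt{5}}{20}$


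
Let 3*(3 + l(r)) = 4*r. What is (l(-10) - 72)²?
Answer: 70225/9 ≈ 7802.8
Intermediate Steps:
l(r) = -3 + 4*r/3 (l(r) = -3 + (4*r)/3 = -3 + 4*r/3)
(l(-10) - 72)² = ((-3 + (4/3)*(-10)) - 72)² = ((-3 - 40/3) - 72)² = (-49/3 - 72)² = (-265/3)² = 70225/9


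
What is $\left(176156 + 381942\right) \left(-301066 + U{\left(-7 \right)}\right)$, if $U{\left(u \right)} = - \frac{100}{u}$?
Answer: $- \frac{1176114517476}{7} \approx -1.6802 \cdot 10^{11}$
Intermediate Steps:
$\left(176156 + 381942\right) \left(-301066 + U{\left(-7 \right)}\right) = \left(176156 + 381942\right) \left(-301066 - \frac{100}{-7}\right) = 558098 \left(-301066 - - \frac{100}{7}\right) = 558098 \left(-301066 + \frac{100}{7}\right) = 558098 \left(- \frac{2107362}{7}\right) = - \frac{1176114517476}{7}$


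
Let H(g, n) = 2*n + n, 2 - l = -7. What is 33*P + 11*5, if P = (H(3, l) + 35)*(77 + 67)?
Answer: 294679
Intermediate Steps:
l = 9 (l = 2 - 1*(-7) = 2 + 7 = 9)
H(g, n) = 3*n
P = 8928 (P = (3*9 + 35)*(77 + 67) = (27 + 35)*144 = 62*144 = 8928)
33*P + 11*5 = 33*8928 + 11*5 = 294624 + 55 = 294679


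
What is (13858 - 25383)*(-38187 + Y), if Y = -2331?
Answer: 466969950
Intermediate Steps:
(13858 - 25383)*(-38187 + Y) = (13858 - 25383)*(-38187 - 2331) = -11525*(-40518) = 466969950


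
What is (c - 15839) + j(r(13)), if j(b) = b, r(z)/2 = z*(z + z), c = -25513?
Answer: -40676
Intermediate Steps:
r(z) = 4*z² (r(z) = 2*(z*(z + z)) = 2*(z*(2*z)) = 2*(2*z²) = 4*z²)
(c - 15839) + j(r(13)) = (-25513 - 15839) + 4*13² = -41352 + 4*169 = -41352 + 676 = -40676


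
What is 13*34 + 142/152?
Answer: 33663/76 ≈ 442.93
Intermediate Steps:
13*34 + 142/152 = 442 + 142*(1/152) = 442 + 71/76 = 33663/76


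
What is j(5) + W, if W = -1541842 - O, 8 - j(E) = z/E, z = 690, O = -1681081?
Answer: 139109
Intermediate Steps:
j(E) = 8 - 690/E
W = 139239 (W = -1541842 - 1*(-1681081) = -1541842 + 1681081 = 139239)
j(5) + W = (8 - 690/5) + 139239 = (8 - 690*1/5) + 139239 = (8 - 138) + 139239 = -130 + 139239 = 139109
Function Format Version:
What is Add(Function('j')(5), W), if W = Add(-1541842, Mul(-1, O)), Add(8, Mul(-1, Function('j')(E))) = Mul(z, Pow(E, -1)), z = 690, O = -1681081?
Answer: 139109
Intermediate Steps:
Function('j')(E) = Add(8, Mul(-690, Pow(E, -1))) (Function('j')(E) = Add(8, Mul(-1, Mul(690, Pow(E, -1)))) = Add(8, Mul(-690, Pow(E, -1))))
W = 139239 (W = Add(-1541842, Mul(-1, -1681081)) = Add(-1541842, 1681081) = 139239)
Add(Function('j')(5), W) = Add(Add(8, Mul(-690, Pow(5, -1))), 139239) = Add(Add(8, Mul(-690, Rational(1, 5))), 139239) = Add(Add(8, -138), 139239) = Add(-130, 139239) = 139109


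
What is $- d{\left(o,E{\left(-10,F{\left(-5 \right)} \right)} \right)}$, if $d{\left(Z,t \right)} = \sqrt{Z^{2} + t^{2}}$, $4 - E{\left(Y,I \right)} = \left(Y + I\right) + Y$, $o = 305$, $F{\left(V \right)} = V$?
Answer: $- \sqrt{93866} \approx -306.38$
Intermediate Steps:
$E{\left(Y,I \right)} = 4 - I - 2 Y$ ($E{\left(Y,I \right)} = 4 - \left(\left(Y + I\right) + Y\right) = 4 - \left(\left(I + Y\right) + Y\right) = 4 - \left(I + 2 Y\right) = 4 - I - 2 Y$)
$- d{\left(o,E{\left(-10,F{\left(-5 \right)} \right)} \right)} = - \sqrt{305^{2} + \left(4 - -5 - -20\right)^{2}} = - \sqrt{93025 + \left(4 + 5 + 20\right)^{2}} = - \sqrt{93025 + 29^{2}} = - \sqrt{93025 + 841} = - \sqrt{93866}$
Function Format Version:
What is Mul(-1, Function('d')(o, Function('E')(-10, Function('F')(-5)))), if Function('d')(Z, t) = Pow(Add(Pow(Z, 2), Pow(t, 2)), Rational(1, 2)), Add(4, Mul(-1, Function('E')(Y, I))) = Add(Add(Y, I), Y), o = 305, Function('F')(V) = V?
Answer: Mul(-1, Pow(93866, Rational(1, 2))) ≈ -306.38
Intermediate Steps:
Function('E')(Y, I) = Add(4, Mul(-1, I), Mul(-2, Y)) (Function('E')(Y, I) = Add(4, Mul(-1, Add(Add(Y, I), Y))) = Add(4, Mul(-1, Add(Add(I, Y), Y))) = Add(4, Mul(-1, Add(I, Mul(2, Y)))) = Add(4, Add(Mul(-1, I), Mul(-2, Y))) = Add(4, Mul(-1, I), Mul(-2, Y)))
Mul(-1, Function('d')(o, Function('E')(-10, Function('F')(-5)))) = Mul(-1, Pow(Add(Pow(305, 2), Pow(Add(4, Mul(-1, -5), Mul(-2, -10)), 2)), Rational(1, 2))) = Mul(-1, Pow(Add(93025, Pow(Add(4, 5, 20), 2)), Rational(1, 2))) = Mul(-1, Pow(Add(93025, Pow(29, 2)), Rational(1, 2))) = Mul(-1, Pow(Add(93025, 841), Rational(1, 2))) = Mul(-1, Pow(93866, Rational(1, 2)))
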